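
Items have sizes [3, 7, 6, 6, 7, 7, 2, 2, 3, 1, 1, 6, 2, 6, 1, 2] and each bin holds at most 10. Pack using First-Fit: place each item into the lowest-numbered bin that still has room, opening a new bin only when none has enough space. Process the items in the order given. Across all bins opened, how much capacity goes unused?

8

bin 1: place 3, 7 left
bin 1: place 7, 0 left
bin 2: place 6, 4 left
bin 3: place 6, 4 left
bin 4: place 7, 3 left
bin 5: place 7, 3 left
bin 2: place 2, 2 left
bin 2: place 2, 0 left
bin 3: place 3, 1 left
bin 3: place 1, 0 left
bin 4: place 1, 2 left
bin 6: place 6, 4 left
bin 4: place 2, 0 left
bin 7: place 6, 4 left
bin 5: place 1, 2 left
bin 5: place 2, 0 left
7 bins × 10 = 70; used 62; unused 8.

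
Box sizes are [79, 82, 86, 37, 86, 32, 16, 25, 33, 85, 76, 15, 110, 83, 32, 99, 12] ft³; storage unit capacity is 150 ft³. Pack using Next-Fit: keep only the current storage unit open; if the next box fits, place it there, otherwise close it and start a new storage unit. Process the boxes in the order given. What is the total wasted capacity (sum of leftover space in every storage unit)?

79 ft³ → storage unit 1 (remaining 71 ft³)
82 ft³ → storage unit 2 (remaining 68 ft³)
86 ft³ → storage unit 3 (remaining 64 ft³)
37 ft³ → storage unit 3 (remaining 27 ft³)
86 ft³ → storage unit 4 (remaining 64 ft³)
32 ft³ → storage unit 4 (remaining 32 ft³)
16 ft³ → storage unit 4 (remaining 16 ft³)
25 ft³ → storage unit 5 (remaining 125 ft³)
33 ft³ → storage unit 5 (remaining 92 ft³)
85 ft³ → storage unit 5 (remaining 7 ft³)
76 ft³ → storage unit 6 (remaining 74 ft³)
15 ft³ → storage unit 6 (remaining 59 ft³)
110 ft³ → storage unit 7 (remaining 40 ft³)
83 ft³ → storage unit 8 (remaining 67 ft³)
32 ft³ → storage unit 8 (remaining 35 ft³)
99 ft³ → storage unit 9 (remaining 51 ft³)
12 ft³ → storage unit 9 (remaining 39 ft³)
9 storage units × 150 ft³ = 1350 ft³; used 988 ft³; unused 362 ft³.

362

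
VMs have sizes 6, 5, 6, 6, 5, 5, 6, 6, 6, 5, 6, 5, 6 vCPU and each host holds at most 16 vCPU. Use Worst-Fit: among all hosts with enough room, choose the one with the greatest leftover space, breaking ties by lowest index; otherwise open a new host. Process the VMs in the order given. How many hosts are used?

Put 6 vCPU in host 1; 10 vCPU remain.
Put 5 vCPU in host 1; 5 vCPU remain.
Put 6 vCPU in host 2; 10 vCPU remain.
Put 6 vCPU in host 2; 4 vCPU remain.
Put 5 vCPU in host 1; 0 vCPU remain.
Put 5 vCPU in host 3; 11 vCPU remain.
Put 6 vCPU in host 3; 5 vCPU remain.
Put 6 vCPU in host 4; 10 vCPU remain.
Put 6 vCPU in host 4; 4 vCPU remain.
Put 5 vCPU in host 3; 0 vCPU remain.
Put 6 vCPU in host 5; 10 vCPU remain.
Put 5 vCPU in host 5; 5 vCPU remain.
Put 6 vCPU in host 6; 10 vCPU remain.
Final hosts: [6,5,5] [6,6] [5,6,5] [6,6] [6,5] [6].

6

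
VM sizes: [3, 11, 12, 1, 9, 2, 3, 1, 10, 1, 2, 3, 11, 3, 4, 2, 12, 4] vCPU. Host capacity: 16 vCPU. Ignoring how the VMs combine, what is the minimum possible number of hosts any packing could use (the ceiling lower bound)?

Total size = 3 + 11 + 12 + 1 + 9 + 2 + 3 + 1 + 10 + 1 + 2 + 3 + 11 + 3 + 4 + 2 + 12 + 4 = 94 vCPU.
⌈94 / 16⌉ = 6.

6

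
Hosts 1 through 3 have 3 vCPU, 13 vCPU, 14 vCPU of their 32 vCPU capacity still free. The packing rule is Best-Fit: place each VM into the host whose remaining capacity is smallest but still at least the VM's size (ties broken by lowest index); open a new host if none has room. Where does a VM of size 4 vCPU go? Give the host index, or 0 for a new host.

2

Hosts with room: host 2 (13 vCPU), host 3 (14 vCPU).
Tightest fit is host 2 with 13 vCPU free.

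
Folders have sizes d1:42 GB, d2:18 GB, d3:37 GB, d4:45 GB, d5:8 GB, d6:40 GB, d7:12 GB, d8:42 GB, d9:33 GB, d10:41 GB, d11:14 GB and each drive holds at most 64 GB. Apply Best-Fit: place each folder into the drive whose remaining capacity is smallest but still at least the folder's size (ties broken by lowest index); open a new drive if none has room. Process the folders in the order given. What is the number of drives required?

7 drives

d1 (42 GB) → drive 1 (remaining 22 GB)
d2 (18 GB) → drive 1 (remaining 4 GB)
d3 (37 GB) → drive 2 (remaining 27 GB)
d4 (45 GB) → drive 3 (remaining 19 GB)
d5 (8 GB) → drive 3 (remaining 11 GB)
d6 (40 GB) → drive 4 (remaining 24 GB)
d7 (12 GB) → drive 4 (remaining 12 GB)
d8 (42 GB) → drive 5 (remaining 22 GB)
d9 (33 GB) → drive 6 (remaining 31 GB)
d10 (41 GB) → drive 7 (remaining 23 GB)
d11 (14 GB) → drive 5 (remaining 8 GB)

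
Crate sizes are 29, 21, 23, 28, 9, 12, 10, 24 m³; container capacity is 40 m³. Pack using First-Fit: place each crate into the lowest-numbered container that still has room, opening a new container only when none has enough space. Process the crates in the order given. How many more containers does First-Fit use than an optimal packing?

0

First-Fit: [29,9] [21,12] [23,10] [28] [24] → 5 containers.
5 crates exceed 20 m³ (half the capacity), and no two of those can share a container, so at least 5 containers are needed.
So 5 is already optimal.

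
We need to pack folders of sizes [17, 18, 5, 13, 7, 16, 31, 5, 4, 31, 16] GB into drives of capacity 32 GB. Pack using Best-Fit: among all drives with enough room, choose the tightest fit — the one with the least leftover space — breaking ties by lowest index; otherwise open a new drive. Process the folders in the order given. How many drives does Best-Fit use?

17 GB → drive 1 (remaining 15 GB)
18 GB → drive 2 (remaining 14 GB)
5 GB → drive 2 (remaining 9 GB)
13 GB → drive 1 (remaining 2 GB)
7 GB → drive 2 (remaining 2 GB)
16 GB → drive 3 (remaining 16 GB)
31 GB → drive 4 (remaining 1 GB)
5 GB → drive 3 (remaining 11 GB)
4 GB → drive 3 (remaining 7 GB)
31 GB → drive 5 (remaining 1 GB)
16 GB → drive 6 (remaining 16 GB)
Final drives: [17,13] [18,5,7] [16,5,4] [31] [31] [16].

6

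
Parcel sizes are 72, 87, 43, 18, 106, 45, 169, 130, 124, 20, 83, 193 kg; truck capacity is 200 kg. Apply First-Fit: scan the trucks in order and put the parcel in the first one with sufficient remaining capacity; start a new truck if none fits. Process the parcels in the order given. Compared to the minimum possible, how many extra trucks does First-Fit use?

First-Fit: [72,87,18,20] [43,106,45] [169] [130] [124] [83] [193] → 7 trucks.
Total size 1090 kg; any packing needs at least ⌈1090/200⌉ = 6 trucks.
An optimal packing achieves that bound: [193] [169,20] [130,45,18] [124,72] [106,87] [83,43] → 6 trucks.
Excess: 7 − 6 = 1.

1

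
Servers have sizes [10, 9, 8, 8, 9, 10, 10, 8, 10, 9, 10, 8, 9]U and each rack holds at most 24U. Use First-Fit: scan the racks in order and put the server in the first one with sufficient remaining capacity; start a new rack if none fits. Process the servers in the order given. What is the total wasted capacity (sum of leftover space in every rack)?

26

Put 10U in rack 1; 14U remain.
Put 9U in rack 1; 5U remain.
Put 8U in rack 2; 16U remain.
Put 8U in rack 2; 8U remain.
Put 9U in rack 3; 15U remain.
Put 10U in rack 3; 5U remain.
Put 10U in rack 4; 14U remain.
Put 8U in rack 2; 0U remain.
Put 10U in rack 4; 4U remain.
Put 9U in rack 5; 15U remain.
Put 10U in rack 5; 5U remain.
Put 8U in rack 6; 16U remain.
Put 9U in rack 6; 7U remain.
6 racks × 24U = 144U; used 118U; unused 26U.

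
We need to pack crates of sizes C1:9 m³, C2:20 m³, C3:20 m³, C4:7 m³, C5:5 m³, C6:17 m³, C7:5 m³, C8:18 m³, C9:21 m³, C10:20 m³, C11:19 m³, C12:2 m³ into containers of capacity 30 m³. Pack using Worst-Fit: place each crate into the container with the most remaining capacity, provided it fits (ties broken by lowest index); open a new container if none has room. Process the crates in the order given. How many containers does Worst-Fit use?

Put C1 (9 m³) in container 1; 21 m³ remain.
Put C2 (20 m³) in container 1; 1 m³ remain.
Put C3 (20 m³) in container 2; 10 m³ remain.
Put C4 (7 m³) in container 2; 3 m³ remain.
Put C5 (5 m³) in container 3; 25 m³ remain.
Put C6 (17 m³) in container 3; 8 m³ remain.
Put C7 (5 m³) in container 3; 3 m³ remain.
Put C8 (18 m³) in container 4; 12 m³ remain.
Put C9 (21 m³) in container 5; 9 m³ remain.
Put C10 (20 m³) in container 6; 10 m³ remain.
Put C11 (19 m³) in container 7; 11 m³ remain.
Put C12 (2 m³) in container 4; 10 m³ remain.

7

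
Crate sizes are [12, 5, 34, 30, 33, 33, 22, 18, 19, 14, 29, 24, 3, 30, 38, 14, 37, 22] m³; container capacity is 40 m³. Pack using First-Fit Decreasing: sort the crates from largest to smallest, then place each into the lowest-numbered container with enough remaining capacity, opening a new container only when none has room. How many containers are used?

Sorted descending: 38, 37, 34, 33, 33, 30, 30, 29, 24, 22, 22, 19, 18, 14, 14, 12, 5, 3.
38 m³ → container 1 (remaining 2 m³)
37 m³ → container 2 (remaining 3 m³)
34 m³ → container 3 (remaining 6 m³)
33 m³ → container 4 (remaining 7 m³)
33 m³ → container 5 (remaining 7 m³)
30 m³ → container 6 (remaining 10 m³)
30 m³ → container 7 (remaining 10 m³)
29 m³ → container 8 (remaining 11 m³)
24 m³ → container 9 (remaining 16 m³)
22 m³ → container 10 (remaining 18 m³)
22 m³ → container 11 (remaining 18 m³)
19 m³ → container 12 (remaining 21 m³)
18 m³ → container 10 (remaining 0 m³)
14 m³ → container 9 (remaining 2 m³)
14 m³ → container 11 (remaining 4 m³)
12 m³ → container 12 (remaining 9 m³)
5 m³ → container 3 (remaining 1 m³)
3 m³ → container 2 (remaining 0 m³)

12 containers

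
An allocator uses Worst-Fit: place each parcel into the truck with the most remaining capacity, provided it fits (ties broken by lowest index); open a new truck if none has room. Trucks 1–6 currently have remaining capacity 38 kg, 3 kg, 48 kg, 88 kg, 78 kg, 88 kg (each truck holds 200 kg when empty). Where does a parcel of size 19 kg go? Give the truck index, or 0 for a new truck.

4

Trucks with room: truck 1 (38 kg), truck 3 (48 kg), truck 4 (88 kg), truck 5 (78 kg), truck 6 (88 kg).
Most room is truck 4 with 88 kg free.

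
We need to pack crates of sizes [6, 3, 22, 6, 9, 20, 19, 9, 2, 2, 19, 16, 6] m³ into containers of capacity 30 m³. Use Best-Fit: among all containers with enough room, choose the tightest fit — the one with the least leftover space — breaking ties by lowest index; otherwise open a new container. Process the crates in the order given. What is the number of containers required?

6 m³ → container 1 (remaining 24 m³)
3 m³ → container 1 (remaining 21 m³)
22 m³ → container 2 (remaining 8 m³)
6 m³ → container 2 (remaining 2 m³)
9 m³ → container 1 (remaining 12 m³)
20 m³ → container 3 (remaining 10 m³)
19 m³ → container 4 (remaining 11 m³)
9 m³ → container 3 (remaining 1 m³)
2 m³ → container 2 (remaining 0 m³)
2 m³ → container 4 (remaining 9 m³)
19 m³ → container 5 (remaining 11 m³)
16 m³ → container 6 (remaining 14 m³)
6 m³ → container 4 (remaining 3 m³)
Final containers: [6,3,9] [22,6,2] [20,9] [19,2,6] [19] [16].

6 containers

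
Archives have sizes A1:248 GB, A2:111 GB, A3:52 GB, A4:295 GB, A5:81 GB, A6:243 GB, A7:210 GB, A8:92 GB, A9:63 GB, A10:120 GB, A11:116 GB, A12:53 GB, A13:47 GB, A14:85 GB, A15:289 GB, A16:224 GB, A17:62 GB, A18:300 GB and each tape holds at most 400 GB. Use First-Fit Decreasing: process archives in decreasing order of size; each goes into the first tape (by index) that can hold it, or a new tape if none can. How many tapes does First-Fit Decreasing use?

Sorted descending: 300, 295, 289, 248, 243, 224, 210, 120, 116, 111, 92, 85, 81, 63, 62, 53, 52, 47.
Put 300 GB in tape 1; 100 GB remain.
Put 295 GB in tape 2; 105 GB remain.
Put 289 GB in tape 3; 111 GB remain.
Put 248 GB in tape 4; 152 GB remain.
Put 243 GB in tape 5; 157 GB remain.
Put 224 GB in tape 6; 176 GB remain.
Put 210 GB in tape 7; 190 GB remain.
Put 120 GB in tape 4; 32 GB remain.
Put 116 GB in tape 5; 41 GB remain.
Put 111 GB in tape 3; 0 GB remain.
Put 92 GB in tape 1; 8 GB remain.
Put 85 GB in tape 2; 20 GB remain.
Put 81 GB in tape 6; 95 GB remain.
Put 63 GB in tape 6; 32 GB remain.
Put 62 GB in tape 7; 128 GB remain.
Put 53 GB in tape 7; 75 GB remain.
Put 52 GB in tape 7; 23 GB remain.
Put 47 GB in tape 8; 353 GB remain.

8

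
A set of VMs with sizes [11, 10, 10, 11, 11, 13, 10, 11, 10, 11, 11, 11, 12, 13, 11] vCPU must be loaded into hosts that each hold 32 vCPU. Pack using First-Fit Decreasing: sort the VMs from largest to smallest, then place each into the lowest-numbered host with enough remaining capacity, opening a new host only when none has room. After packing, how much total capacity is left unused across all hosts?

26

Sorted descending: 13, 13, 12, 11, 11, 11, 11, 11, 11, 11, 11, 10, 10, 10, 10.
13 vCPU → host 1 (remaining 19 vCPU)
13 vCPU → host 1 (remaining 6 vCPU)
12 vCPU → host 2 (remaining 20 vCPU)
11 vCPU → host 2 (remaining 9 vCPU)
11 vCPU → host 3 (remaining 21 vCPU)
11 vCPU → host 3 (remaining 10 vCPU)
11 vCPU → host 4 (remaining 21 vCPU)
11 vCPU → host 4 (remaining 10 vCPU)
11 vCPU → host 5 (remaining 21 vCPU)
11 vCPU → host 5 (remaining 10 vCPU)
11 vCPU → host 6 (remaining 21 vCPU)
10 vCPU → host 3 (remaining 0 vCPU)
10 vCPU → host 4 (remaining 0 vCPU)
10 vCPU → host 5 (remaining 0 vCPU)
10 vCPU → host 6 (remaining 11 vCPU)
6 hosts × 32 vCPU = 192 vCPU; used 166 vCPU; unused 26 vCPU.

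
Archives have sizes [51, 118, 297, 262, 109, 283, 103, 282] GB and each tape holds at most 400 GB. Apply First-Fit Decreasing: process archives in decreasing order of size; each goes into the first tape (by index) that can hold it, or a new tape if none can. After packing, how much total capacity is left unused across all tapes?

Sorted descending: 297, 283, 282, 262, 118, 109, 103, 51.
Put 297 GB in tape 1; 103 GB remain.
Put 283 GB in tape 2; 117 GB remain.
Put 282 GB in tape 3; 118 GB remain.
Put 262 GB in tape 4; 138 GB remain.
Put 118 GB in tape 3; 0 GB remain.
Put 109 GB in tape 2; 8 GB remain.
Put 103 GB in tape 1; 0 GB remain.
Put 51 GB in tape 4; 87 GB remain.
4 tapes × 400 GB = 1600 GB; used 1505 GB; unused 95 GB.

95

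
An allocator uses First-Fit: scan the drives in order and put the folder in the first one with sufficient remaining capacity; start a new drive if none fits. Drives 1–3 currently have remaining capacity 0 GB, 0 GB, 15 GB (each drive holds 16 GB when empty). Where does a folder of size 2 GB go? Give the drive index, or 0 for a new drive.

3

Drives with room: drive 3 (15 GB).
The first with room is drive 3.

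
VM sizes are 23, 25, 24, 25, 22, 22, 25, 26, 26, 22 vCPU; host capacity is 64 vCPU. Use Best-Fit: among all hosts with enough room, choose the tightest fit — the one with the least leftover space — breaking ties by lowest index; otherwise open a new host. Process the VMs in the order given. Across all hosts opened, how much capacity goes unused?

host 1: place 23 vCPU, 41 vCPU left
host 1: place 25 vCPU, 16 vCPU left
host 2: place 24 vCPU, 40 vCPU left
host 2: place 25 vCPU, 15 vCPU left
host 3: place 22 vCPU, 42 vCPU left
host 3: place 22 vCPU, 20 vCPU left
host 4: place 25 vCPU, 39 vCPU left
host 4: place 26 vCPU, 13 vCPU left
host 5: place 26 vCPU, 38 vCPU left
host 5: place 22 vCPU, 16 vCPU left
5 hosts × 64 vCPU = 320 vCPU; used 240 vCPU; unused 80 vCPU.

80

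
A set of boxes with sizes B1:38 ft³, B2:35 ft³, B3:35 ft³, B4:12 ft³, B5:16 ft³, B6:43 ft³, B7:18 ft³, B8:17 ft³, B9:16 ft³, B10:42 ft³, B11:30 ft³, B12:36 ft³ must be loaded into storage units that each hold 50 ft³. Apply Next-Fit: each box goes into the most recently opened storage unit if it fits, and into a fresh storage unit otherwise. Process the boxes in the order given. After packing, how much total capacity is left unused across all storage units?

B1 (38 ft³) → storage unit 1 (remaining 12 ft³)
B2 (35 ft³) → storage unit 2 (remaining 15 ft³)
B3 (35 ft³) → storage unit 3 (remaining 15 ft³)
B4 (12 ft³) → storage unit 3 (remaining 3 ft³)
B5 (16 ft³) → storage unit 4 (remaining 34 ft³)
B6 (43 ft³) → storage unit 5 (remaining 7 ft³)
B7 (18 ft³) → storage unit 6 (remaining 32 ft³)
B8 (17 ft³) → storage unit 6 (remaining 15 ft³)
B9 (16 ft³) → storage unit 7 (remaining 34 ft³)
B10 (42 ft³) → storage unit 8 (remaining 8 ft³)
B11 (30 ft³) → storage unit 9 (remaining 20 ft³)
B12 (36 ft³) → storage unit 10 (remaining 14 ft³)
10 storage units × 50 ft³ = 500 ft³; used 338 ft³; unused 162 ft³.

162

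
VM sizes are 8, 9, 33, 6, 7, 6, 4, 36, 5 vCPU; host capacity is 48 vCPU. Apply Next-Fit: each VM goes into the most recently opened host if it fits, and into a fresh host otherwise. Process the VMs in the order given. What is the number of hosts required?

4

host 1: place 8 vCPU, 40 vCPU left
host 1: place 9 vCPU, 31 vCPU left
host 2: place 33 vCPU, 15 vCPU left
host 2: place 6 vCPU, 9 vCPU left
host 2: place 7 vCPU, 2 vCPU left
host 3: place 6 vCPU, 42 vCPU left
host 3: place 4 vCPU, 38 vCPU left
host 3: place 36 vCPU, 2 vCPU left
host 4: place 5 vCPU, 43 vCPU left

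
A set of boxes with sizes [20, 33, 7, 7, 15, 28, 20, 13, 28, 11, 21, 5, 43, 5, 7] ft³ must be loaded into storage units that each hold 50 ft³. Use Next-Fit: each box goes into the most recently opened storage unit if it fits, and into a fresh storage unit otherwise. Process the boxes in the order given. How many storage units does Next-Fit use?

8

Put 20 ft³ in storage unit 1; 30 ft³ remain.
Put 33 ft³ in storage unit 2; 17 ft³ remain.
Put 7 ft³ in storage unit 2; 10 ft³ remain.
Put 7 ft³ in storage unit 2; 3 ft³ remain.
Put 15 ft³ in storage unit 3; 35 ft³ remain.
Put 28 ft³ in storage unit 3; 7 ft³ remain.
Put 20 ft³ in storage unit 4; 30 ft³ remain.
Put 13 ft³ in storage unit 4; 17 ft³ remain.
Put 28 ft³ in storage unit 5; 22 ft³ remain.
Put 11 ft³ in storage unit 5; 11 ft³ remain.
Put 21 ft³ in storage unit 6; 29 ft³ remain.
Put 5 ft³ in storage unit 6; 24 ft³ remain.
Put 43 ft³ in storage unit 7; 7 ft³ remain.
Put 5 ft³ in storage unit 7; 2 ft³ remain.
Put 7 ft³ in storage unit 8; 43 ft³ remain.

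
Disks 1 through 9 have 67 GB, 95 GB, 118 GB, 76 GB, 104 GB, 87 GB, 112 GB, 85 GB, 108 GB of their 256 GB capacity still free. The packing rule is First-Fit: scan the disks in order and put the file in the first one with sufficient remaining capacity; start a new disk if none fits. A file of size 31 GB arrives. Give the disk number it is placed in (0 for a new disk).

1

Disks with room: disk 1 (67 GB), disk 2 (95 GB), disk 3 (118 GB), disk 4 (76 GB), disk 5 (104 GB), disk 6 (87 GB), disk 7 (112 GB), disk 8 (85 GB), disk 9 (108 GB).
The first with room is disk 1.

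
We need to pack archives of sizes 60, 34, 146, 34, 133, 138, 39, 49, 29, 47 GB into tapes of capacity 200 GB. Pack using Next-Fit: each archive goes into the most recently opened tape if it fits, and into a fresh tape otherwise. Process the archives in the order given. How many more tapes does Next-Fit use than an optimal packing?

1

Next-Fit: [60,34] [146,34] [133] [138,39] [49,29,47] → 5 tapes.
Total size 709 GB; any packing needs at least ⌈709/200⌉ = 4 tapes.
An optimal packing achieves that bound: [146,49] [138,60] [133,47] [39,34,34,29] → 4 tapes.
Excess: 5 − 4 = 1.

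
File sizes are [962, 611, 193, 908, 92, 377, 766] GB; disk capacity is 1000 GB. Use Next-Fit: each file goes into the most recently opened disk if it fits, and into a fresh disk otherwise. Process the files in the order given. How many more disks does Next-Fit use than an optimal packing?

1

Next-Fit: [962] [611,193] [908,92] [377] [766] → 5 disks.
Total size 3909 GB; any packing needs at least ⌈3909/1000⌉ = 4 disks.
An optimal packing achieves that bound: [962] [908,92] [766,193] [611,377] → 4 disks.
Excess: 5 − 4 = 1.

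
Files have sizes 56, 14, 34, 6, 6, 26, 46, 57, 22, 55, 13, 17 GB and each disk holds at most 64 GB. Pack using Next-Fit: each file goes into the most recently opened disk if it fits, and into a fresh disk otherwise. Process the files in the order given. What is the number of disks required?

8 disks

disk 1: place 56 GB, 8 GB left
disk 2: place 14 GB, 50 GB left
disk 2: place 34 GB, 16 GB left
disk 2: place 6 GB, 10 GB left
disk 2: place 6 GB, 4 GB left
disk 3: place 26 GB, 38 GB left
disk 4: place 46 GB, 18 GB left
disk 5: place 57 GB, 7 GB left
disk 6: place 22 GB, 42 GB left
disk 7: place 55 GB, 9 GB left
disk 8: place 13 GB, 51 GB left
disk 8: place 17 GB, 34 GB left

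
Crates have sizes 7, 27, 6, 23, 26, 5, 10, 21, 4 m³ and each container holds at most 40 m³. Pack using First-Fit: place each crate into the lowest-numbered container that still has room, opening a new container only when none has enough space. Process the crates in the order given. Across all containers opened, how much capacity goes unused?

container 1: place 7 m³, 33 m³ left
container 1: place 27 m³, 6 m³ left
container 1: place 6 m³, 0 m³ left
container 2: place 23 m³, 17 m³ left
container 3: place 26 m³, 14 m³ left
container 2: place 5 m³, 12 m³ left
container 2: place 10 m³, 2 m³ left
container 4: place 21 m³, 19 m³ left
container 3: place 4 m³, 10 m³ left
4 containers × 40 m³ = 160 m³; used 129 m³; unused 31 m³.

31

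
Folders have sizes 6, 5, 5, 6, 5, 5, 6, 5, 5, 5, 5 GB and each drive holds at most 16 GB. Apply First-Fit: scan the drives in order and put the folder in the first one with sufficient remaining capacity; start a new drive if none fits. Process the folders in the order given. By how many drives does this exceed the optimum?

First-Fit: [6,5,5] [6,5,5] [6,5,5] [5,5] → 4 drives.
Total size 58 GB; any packing needs at least ⌈58/16⌉ = 4 drives.
So 4 is already optimal.

0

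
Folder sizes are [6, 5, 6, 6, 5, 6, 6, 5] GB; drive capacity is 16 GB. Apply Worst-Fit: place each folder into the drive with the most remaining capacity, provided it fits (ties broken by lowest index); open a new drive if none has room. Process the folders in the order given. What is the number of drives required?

6 GB → drive 1 (remaining 10 GB)
5 GB → drive 1 (remaining 5 GB)
6 GB → drive 2 (remaining 10 GB)
6 GB → drive 2 (remaining 4 GB)
5 GB → drive 1 (remaining 0 GB)
6 GB → drive 3 (remaining 10 GB)
6 GB → drive 3 (remaining 4 GB)
5 GB → drive 4 (remaining 11 GB)

4 drives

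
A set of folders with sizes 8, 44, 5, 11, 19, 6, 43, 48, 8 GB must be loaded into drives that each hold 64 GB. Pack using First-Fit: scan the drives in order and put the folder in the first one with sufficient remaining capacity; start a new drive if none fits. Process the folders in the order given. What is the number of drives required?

Put 8 GB in drive 1; 56 GB remain.
Put 44 GB in drive 1; 12 GB remain.
Put 5 GB in drive 1; 7 GB remain.
Put 11 GB in drive 2; 53 GB remain.
Put 19 GB in drive 2; 34 GB remain.
Put 6 GB in drive 1; 1 GB remain.
Put 43 GB in drive 3; 21 GB remain.
Put 48 GB in drive 4; 16 GB remain.
Put 8 GB in drive 2; 26 GB remain.

4 drives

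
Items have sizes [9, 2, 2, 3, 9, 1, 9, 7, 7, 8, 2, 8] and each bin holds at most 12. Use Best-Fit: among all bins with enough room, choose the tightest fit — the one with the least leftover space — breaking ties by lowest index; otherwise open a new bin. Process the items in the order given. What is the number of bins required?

7

bin 1: place 9, 3 left
bin 1: place 2, 1 left
bin 2: place 2, 10 left
bin 2: place 3, 7 left
bin 3: place 9, 3 left
bin 1: place 1, 0 left
bin 4: place 9, 3 left
bin 2: place 7, 0 left
bin 5: place 7, 5 left
bin 6: place 8, 4 left
bin 3: place 2, 1 left
bin 7: place 8, 4 left
Final bins: [9,2,1] [2,3,7] [9,2] [9] [7] [8] [8].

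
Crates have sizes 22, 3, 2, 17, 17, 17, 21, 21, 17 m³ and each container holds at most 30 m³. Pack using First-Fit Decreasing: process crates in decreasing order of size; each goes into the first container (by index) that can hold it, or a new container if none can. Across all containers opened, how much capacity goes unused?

Sorted descending: 22, 21, 21, 17, 17, 17, 17, 3, 2.
Put 22 m³ in container 1; 8 m³ remain.
Put 21 m³ in container 2; 9 m³ remain.
Put 21 m³ in container 3; 9 m³ remain.
Put 17 m³ in container 4; 13 m³ remain.
Put 17 m³ in container 5; 13 m³ remain.
Put 17 m³ in container 6; 13 m³ remain.
Put 17 m³ in container 7; 13 m³ remain.
Put 3 m³ in container 1; 5 m³ remain.
Put 2 m³ in container 1; 3 m³ remain.
7 containers × 30 m³ = 210 m³; used 137 m³; unused 73 m³.

73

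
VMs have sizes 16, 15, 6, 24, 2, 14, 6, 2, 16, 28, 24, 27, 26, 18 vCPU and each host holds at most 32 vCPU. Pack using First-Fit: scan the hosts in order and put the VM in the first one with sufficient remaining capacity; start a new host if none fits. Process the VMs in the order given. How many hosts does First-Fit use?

16 vCPU → host 1 (remaining 16 vCPU)
15 vCPU → host 1 (remaining 1 vCPU)
6 vCPU → host 2 (remaining 26 vCPU)
24 vCPU → host 2 (remaining 2 vCPU)
2 vCPU → host 2 (remaining 0 vCPU)
14 vCPU → host 3 (remaining 18 vCPU)
6 vCPU → host 3 (remaining 12 vCPU)
2 vCPU → host 3 (remaining 10 vCPU)
16 vCPU → host 4 (remaining 16 vCPU)
28 vCPU → host 5 (remaining 4 vCPU)
24 vCPU → host 6 (remaining 8 vCPU)
27 vCPU → host 7 (remaining 5 vCPU)
26 vCPU → host 8 (remaining 6 vCPU)
18 vCPU → host 9 (remaining 14 vCPU)

9 hosts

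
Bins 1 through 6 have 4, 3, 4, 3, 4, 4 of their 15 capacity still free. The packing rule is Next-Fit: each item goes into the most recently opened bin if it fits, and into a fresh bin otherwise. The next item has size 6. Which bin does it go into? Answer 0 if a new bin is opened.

Next-Fit only looks at bin 6, which has 4 free.
6 does not fit, so a new bin is opened.

0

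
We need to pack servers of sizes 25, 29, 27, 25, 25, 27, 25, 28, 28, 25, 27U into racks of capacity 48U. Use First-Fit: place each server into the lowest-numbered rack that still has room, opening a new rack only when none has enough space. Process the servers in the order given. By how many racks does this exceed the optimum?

First-Fit: [25] [29] [27] [25] [25] [27] [25] [28] [28] [25] [27] → 11 racks.
11 servers exceed 24U (half the capacity), and no two of those can share a rack, so at least 11 racks are needed.
So 11 is already optimal.

0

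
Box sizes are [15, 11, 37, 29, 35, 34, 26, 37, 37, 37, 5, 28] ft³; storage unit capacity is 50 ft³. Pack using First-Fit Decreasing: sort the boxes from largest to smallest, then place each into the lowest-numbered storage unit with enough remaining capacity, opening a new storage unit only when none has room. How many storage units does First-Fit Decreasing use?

Sorted descending: 37, 37, 37, 37, 35, 34, 29, 28, 26, 15, 11, 5.
storage unit 1: place 37 ft³, 13 ft³ left
storage unit 2: place 37 ft³, 13 ft³ left
storage unit 3: place 37 ft³, 13 ft³ left
storage unit 4: place 37 ft³, 13 ft³ left
storage unit 5: place 35 ft³, 15 ft³ left
storage unit 6: place 34 ft³, 16 ft³ left
storage unit 7: place 29 ft³, 21 ft³ left
storage unit 8: place 28 ft³, 22 ft³ left
storage unit 9: place 26 ft³, 24 ft³ left
storage unit 5: place 15 ft³, 0 ft³ left
storage unit 1: place 11 ft³, 2 ft³ left
storage unit 2: place 5 ft³, 8 ft³ left
Final storage units: [37,11] [37,5] [37] [37] [35,15] [34] [29] [28] [26].

9 storage units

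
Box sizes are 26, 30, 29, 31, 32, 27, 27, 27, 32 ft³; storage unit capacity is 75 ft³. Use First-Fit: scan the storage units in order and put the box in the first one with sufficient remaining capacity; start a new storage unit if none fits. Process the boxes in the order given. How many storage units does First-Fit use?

5

Put 26 ft³ in storage unit 1; 49 ft³ remain.
Put 30 ft³ in storage unit 1; 19 ft³ remain.
Put 29 ft³ in storage unit 2; 46 ft³ remain.
Put 31 ft³ in storage unit 2; 15 ft³ remain.
Put 32 ft³ in storage unit 3; 43 ft³ remain.
Put 27 ft³ in storage unit 3; 16 ft³ remain.
Put 27 ft³ in storage unit 4; 48 ft³ remain.
Put 27 ft³ in storage unit 4; 21 ft³ remain.
Put 32 ft³ in storage unit 5; 43 ft³ remain.
Final storage units: [26,30] [29,31] [32,27] [27,27] [32].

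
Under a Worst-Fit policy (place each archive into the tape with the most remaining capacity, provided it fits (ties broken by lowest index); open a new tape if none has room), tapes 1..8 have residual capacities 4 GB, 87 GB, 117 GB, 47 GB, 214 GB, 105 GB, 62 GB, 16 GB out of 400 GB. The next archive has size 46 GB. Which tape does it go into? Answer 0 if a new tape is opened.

Tapes with room: tape 2 (87 GB), tape 3 (117 GB), tape 4 (47 GB), tape 5 (214 GB), tape 6 (105 GB), tape 7 (62 GB).
Most room is tape 5 with 214 GB free.

5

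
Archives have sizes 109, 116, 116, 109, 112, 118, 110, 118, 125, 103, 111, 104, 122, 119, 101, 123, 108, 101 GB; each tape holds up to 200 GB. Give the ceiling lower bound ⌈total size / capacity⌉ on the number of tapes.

11

Total size = 109 + 116 + 116 + 109 + 112 + 118 + 110 + 118 + 125 + 103 + 111 + 104 + 122 + 119 + 101 + 123 + 108 + 101 = 2025 GB.
⌈2025 / 200⌉ = 11.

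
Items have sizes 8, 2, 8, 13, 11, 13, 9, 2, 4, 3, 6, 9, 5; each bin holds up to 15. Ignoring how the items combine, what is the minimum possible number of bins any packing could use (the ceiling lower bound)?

7

Total size = 8 + 2 + 8 + 13 + 11 + 13 + 9 + 2 + 4 + 3 + 6 + 9 + 5 = 93.
⌈93 / 15⌉ = 7.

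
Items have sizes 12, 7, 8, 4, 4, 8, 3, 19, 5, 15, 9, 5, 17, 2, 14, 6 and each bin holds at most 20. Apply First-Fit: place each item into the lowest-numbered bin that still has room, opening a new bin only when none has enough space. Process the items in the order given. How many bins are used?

12 → bin 1 (remaining 8)
7 → bin 1 (remaining 1)
8 → bin 2 (remaining 12)
4 → bin 2 (remaining 8)
4 → bin 2 (remaining 4)
8 → bin 3 (remaining 12)
3 → bin 2 (remaining 1)
19 → bin 4 (remaining 1)
5 → bin 3 (remaining 7)
15 → bin 5 (remaining 5)
9 → bin 6 (remaining 11)
5 → bin 3 (remaining 2)
17 → bin 7 (remaining 3)
2 → bin 3 (remaining 0)
14 → bin 8 (remaining 6)
6 → bin 6 (remaining 5)
Final bins: [12,7] [8,4,4,3] [8,5,5,2] [19] [15] [9,6] [17] [14].

8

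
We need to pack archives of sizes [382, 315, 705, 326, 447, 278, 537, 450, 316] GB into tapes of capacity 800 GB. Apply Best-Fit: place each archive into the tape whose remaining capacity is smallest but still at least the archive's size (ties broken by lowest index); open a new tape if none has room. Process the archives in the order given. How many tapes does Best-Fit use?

6

tape 1: place 382 GB, 418 GB left
tape 1: place 315 GB, 103 GB left
tape 2: place 705 GB, 95 GB left
tape 3: place 326 GB, 474 GB left
tape 3: place 447 GB, 27 GB left
tape 4: place 278 GB, 522 GB left
tape 5: place 537 GB, 263 GB left
tape 4: place 450 GB, 72 GB left
tape 6: place 316 GB, 484 GB left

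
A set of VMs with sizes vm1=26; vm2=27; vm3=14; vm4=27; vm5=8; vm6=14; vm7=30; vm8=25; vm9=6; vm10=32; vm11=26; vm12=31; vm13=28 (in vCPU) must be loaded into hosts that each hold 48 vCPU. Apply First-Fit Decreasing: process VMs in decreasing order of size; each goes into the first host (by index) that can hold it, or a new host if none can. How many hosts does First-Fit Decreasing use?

Sorted descending: 32, 31, 30, 28, 27, 27, 26, 26, 25, 14, 14, 8, 6.
32 vCPU → host 1 (remaining 16 vCPU)
31 vCPU → host 2 (remaining 17 vCPU)
30 vCPU → host 3 (remaining 18 vCPU)
28 vCPU → host 4 (remaining 20 vCPU)
27 vCPU → host 5 (remaining 21 vCPU)
27 vCPU → host 6 (remaining 21 vCPU)
26 vCPU → host 7 (remaining 22 vCPU)
26 vCPU → host 8 (remaining 22 vCPU)
25 vCPU → host 9 (remaining 23 vCPU)
14 vCPU → host 1 (remaining 2 vCPU)
14 vCPU → host 2 (remaining 3 vCPU)
8 vCPU → host 3 (remaining 10 vCPU)
6 vCPU → host 3 (remaining 4 vCPU)

9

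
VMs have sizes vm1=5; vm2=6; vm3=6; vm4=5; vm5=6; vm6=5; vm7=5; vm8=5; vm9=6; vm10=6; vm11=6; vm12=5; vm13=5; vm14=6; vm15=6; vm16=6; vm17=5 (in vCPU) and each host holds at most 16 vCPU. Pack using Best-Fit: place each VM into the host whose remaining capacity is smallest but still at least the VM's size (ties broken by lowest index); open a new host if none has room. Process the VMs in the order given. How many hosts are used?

Put vm1 (5 vCPU) in host 1; 11 vCPU remain.
Put vm2 (6 vCPU) in host 1; 5 vCPU remain.
Put vm3 (6 vCPU) in host 2; 10 vCPU remain.
Put vm4 (5 vCPU) in host 1; 0 vCPU remain.
Put vm5 (6 vCPU) in host 2; 4 vCPU remain.
Put vm6 (5 vCPU) in host 3; 11 vCPU remain.
Put vm7 (5 vCPU) in host 3; 6 vCPU remain.
Put vm8 (5 vCPU) in host 3; 1 vCPU remain.
Put vm9 (6 vCPU) in host 4; 10 vCPU remain.
Put vm10 (6 vCPU) in host 4; 4 vCPU remain.
Put vm11 (6 vCPU) in host 5; 10 vCPU remain.
Put vm12 (5 vCPU) in host 5; 5 vCPU remain.
Put vm13 (5 vCPU) in host 5; 0 vCPU remain.
Put vm14 (6 vCPU) in host 6; 10 vCPU remain.
Put vm15 (6 vCPU) in host 6; 4 vCPU remain.
Put vm16 (6 vCPU) in host 7; 10 vCPU remain.
Put vm17 (5 vCPU) in host 7; 5 vCPU remain.
Final hosts: [5,6,5] [6,6] [5,5,5] [6,6] [6,5,5] [6,6] [6,5].

7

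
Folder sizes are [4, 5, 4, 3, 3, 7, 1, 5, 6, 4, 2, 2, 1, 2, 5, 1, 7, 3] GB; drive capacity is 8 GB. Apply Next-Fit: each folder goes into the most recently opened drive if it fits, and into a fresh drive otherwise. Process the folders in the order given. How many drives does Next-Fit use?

drive 1: place 4 GB, 4 GB left
drive 2: place 5 GB, 3 GB left
drive 3: place 4 GB, 4 GB left
drive 3: place 3 GB, 1 GB left
drive 4: place 3 GB, 5 GB left
drive 5: place 7 GB, 1 GB left
drive 5: place 1 GB, 0 GB left
drive 6: place 5 GB, 3 GB left
drive 7: place 6 GB, 2 GB left
drive 8: place 4 GB, 4 GB left
drive 8: place 2 GB, 2 GB left
drive 8: place 2 GB, 0 GB left
drive 9: place 1 GB, 7 GB left
drive 9: place 2 GB, 5 GB left
drive 9: place 5 GB, 0 GB left
drive 10: place 1 GB, 7 GB left
drive 10: place 7 GB, 0 GB left
drive 11: place 3 GB, 5 GB left

11 drives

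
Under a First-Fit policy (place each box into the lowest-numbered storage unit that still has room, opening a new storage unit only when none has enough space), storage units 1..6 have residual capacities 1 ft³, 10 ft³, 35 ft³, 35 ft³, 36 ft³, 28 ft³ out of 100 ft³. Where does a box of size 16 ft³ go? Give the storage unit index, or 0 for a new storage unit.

3

Storage units with room: storage unit 3 (35 ft³), storage unit 4 (35 ft³), storage unit 5 (36 ft³), storage unit 6 (28 ft³).
The first with room is storage unit 3.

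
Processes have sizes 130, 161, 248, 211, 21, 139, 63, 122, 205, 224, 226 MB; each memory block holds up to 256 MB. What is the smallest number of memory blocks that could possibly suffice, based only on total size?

7 memory blocks

Total size = 130 + 161 + 248 + 211 + 21 + 139 + 63 + 122 + 205 + 224 + 226 = 1750 MB.
⌈1750 / 256⌉ = 7.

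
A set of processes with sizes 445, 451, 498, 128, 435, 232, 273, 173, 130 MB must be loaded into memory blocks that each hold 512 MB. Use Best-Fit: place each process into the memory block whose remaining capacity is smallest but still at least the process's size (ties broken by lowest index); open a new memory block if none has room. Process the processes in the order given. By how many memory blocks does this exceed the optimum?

0

Best-Fit: [445] [451] [498] [128,232,130] [435] [273,173] → 6 memory blocks.
Total size 2765 MB; any packing needs at least ⌈2765/512⌉ = 6 memory blocks.
So 6 is already optimal.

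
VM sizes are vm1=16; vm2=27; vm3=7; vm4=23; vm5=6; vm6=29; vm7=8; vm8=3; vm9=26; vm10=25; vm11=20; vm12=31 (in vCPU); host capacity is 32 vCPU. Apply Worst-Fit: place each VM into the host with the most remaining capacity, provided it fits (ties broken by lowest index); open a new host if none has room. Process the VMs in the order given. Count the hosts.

8

Put vm1 (16 vCPU) in host 1; 16 vCPU remain.
Put vm2 (27 vCPU) in host 2; 5 vCPU remain.
Put vm3 (7 vCPU) in host 1; 9 vCPU remain.
Put vm4 (23 vCPU) in host 3; 9 vCPU remain.
Put vm5 (6 vCPU) in host 1; 3 vCPU remain.
Put vm6 (29 vCPU) in host 4; 3 vCPU remain.
Put vm7 (8 vCPU) in host 3; 1 vCPU remain.
Put vm8 (3 vCPU) in host 2; 2 vCPU remain.
Put vm9 (26 vCPU) in host 5; 6 vCPU remain.
Put vm10 (25 vCPU) in host 6; 7 vCPU remain.
Put vm11 (20 vCPU) in host 7; 12 vCPU remain.
Put vm12 (31 vCPU) in host 8; 1 vCPU remain.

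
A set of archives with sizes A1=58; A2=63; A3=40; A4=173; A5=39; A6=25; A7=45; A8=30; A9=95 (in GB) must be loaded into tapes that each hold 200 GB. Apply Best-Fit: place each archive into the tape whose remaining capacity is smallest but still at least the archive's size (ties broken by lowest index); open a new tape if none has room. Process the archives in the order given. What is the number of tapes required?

3 tapes

A1 (58 GB) → tape 1 (remaining 142 GB)
A2 (63 GB) → tape 1 (remaining 79 GB)
A3 (40 GB) → tape 1 (remaining 39 GB)
A4 (173 GB) → tape 2 (remaining 27 GB)
A5 (39 GB) → tape 1 (remaining 0 GB)
A6 (25 GB) → tape 2 (remaining 2 GB)
A7 (45 GB) → tape 3 (remaining 155 GB)
A8 (30 GB) → tape 3 (remaining 125 GB)
A9 (95 GB) → tape 3 (remaining 30 GB)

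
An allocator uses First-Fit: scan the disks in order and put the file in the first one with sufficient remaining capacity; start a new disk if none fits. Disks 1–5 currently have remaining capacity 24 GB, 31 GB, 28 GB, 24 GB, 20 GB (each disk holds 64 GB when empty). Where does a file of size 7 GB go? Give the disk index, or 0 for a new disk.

1

Disks with room: disk 1 (24 GB), disk 2 (31 GB), disk 3 (28 GB), disk 4 (24 GB), disk 5 (20 GB).
The first with room is disk 1.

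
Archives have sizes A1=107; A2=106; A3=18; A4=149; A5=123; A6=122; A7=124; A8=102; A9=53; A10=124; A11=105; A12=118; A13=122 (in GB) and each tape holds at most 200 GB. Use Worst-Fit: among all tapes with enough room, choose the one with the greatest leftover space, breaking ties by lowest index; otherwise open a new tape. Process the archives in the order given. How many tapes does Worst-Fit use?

11 tapes

tape 1: place A1 (107 GB), 93 GB left
tape 2: place A2 (106 GB), 94 GB left
tape 2: place A3 (18 GB), 76 GB left
tape 3: place A4 (149 GB), 51 GB left
tape 4: place A5 (123 GB), 77 GB left
tape 5: place A6 (122 GB), 78 GB left
tape 6: place A7 (124 GB), 76 GB left
tape 7: place A8 (102 GB), 98 GB left
tape 7: place A9 (53 GB), 45 GB left
tape 8: place A10 (124 GB), 76 GB left
tape 9: place A11 (105 GB), 95 GB left
tape 10: place A12 (118 GB), 82 GB left
tape 11: place A13 (122 GB), 78 GB left
Final tapes: [107] [106,18] [149] [123] [122] [124] [102,53] [124] [105] [118] [122].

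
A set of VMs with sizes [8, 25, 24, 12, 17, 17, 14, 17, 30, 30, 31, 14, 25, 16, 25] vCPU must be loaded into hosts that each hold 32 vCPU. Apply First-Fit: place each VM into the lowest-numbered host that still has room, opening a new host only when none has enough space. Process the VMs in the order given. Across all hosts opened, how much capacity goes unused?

8 vCPU → host 1 (remaining 24 vCPU)
25 vCPU → host 2 (remaining 7 vCPU)
24 vCPU → host 1 (remaining 0 vCPU)
12 vCPU → host 3 (remaining 20 vCPU)
17 vCPU → host 3 (remaining 3 vCPU)
17 vCPU → host 4 (remaining 15 vCPU)
14 vCPU → host 4 (remaining 1 vCPU)
17 vCPU → host 5 (remaining 15 vCPU)
30 vCPU → host 6 (remaining 2 vCPU)
30 vCPU → host 7 (remaining 2 vCPU)
31 vCPU → host 8 (remaining 1 vCPU)
14 vCPU → host 5 (remaining 1 vCPU)
25 vCPU → host 9 (remaining 7 vCPU)
16 vCPU → host 10 (remaining 16 vCPU)
25 vCPU → host 11 (remaining 7 vCPU)
11 hosts × 32 vCPU = 352 vCPU; used 305 vCPU; unused 47 vCPU.

47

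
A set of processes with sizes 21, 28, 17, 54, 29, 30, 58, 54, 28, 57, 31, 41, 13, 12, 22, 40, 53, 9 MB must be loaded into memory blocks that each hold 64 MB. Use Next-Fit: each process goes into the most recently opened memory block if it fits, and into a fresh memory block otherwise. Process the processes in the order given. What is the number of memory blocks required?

13 memory blocks

Put 21 MB in memory block 1; 43 MB remain.
Put 28 MB in memory block 1; 15 MB remain.
Put 17 MB in memory block 2; 47 MB remain.
Put 54 MB in memory block 3; 10 MB remain.
Put 29 MB in memory block 4; 35 MB remain.
Put 30 MB in memory block 4; 5 MB remain.
Put 58 MB in memory block 5; 6 MB remain.
Put 54 MB in memory block 6; 10 MB remain.
Put 28 MB in memory block 7; 36 MB remain.
Put 57 MB in memory block 8; 7 MB remain.
Put 31 MB in memory block 9; 33 MB remain.
Put 41 MB in memory block 10; 23 MB remain.
Put 13 MB in memory block 10; 10 MB remain.
Put 12 MB in memory block 11; 52 MB remain.
Put 22 MB in memory block 11; 30 MB remain.
Put 40 MB in memory block 12; 24 MB remain.
Put 53 MB in memory block 13; 11 MB remain.
Put 9 MB in memory block 13; 2 MB remain.
Final memory blocks: [21,28] [17] [54] [29,30] [58] [54] [28] [57] [31] [41,13] [12,22] [40] [53,9].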